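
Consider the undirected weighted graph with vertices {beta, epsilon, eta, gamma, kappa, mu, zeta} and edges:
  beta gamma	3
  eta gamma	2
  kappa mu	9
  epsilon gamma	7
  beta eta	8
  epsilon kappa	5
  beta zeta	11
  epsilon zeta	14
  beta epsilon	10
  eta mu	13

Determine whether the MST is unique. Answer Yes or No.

Yes

Kruskal: consider edges lightest-first.
eta gamma (2): add — endpoints in different components.
beta gamma (3): add — endpoints in different components.
epsilon kappa (5): add — endpoints in different components.
epsilon gamma (7): add — endpoints in different components.
beta eta (8): skip — beta and eta already connected.
kappa mu (9): add — endpoints in different components.
beta epsilon (10): skip — epsilon and beta already connected.
beta zeta (11): add — endpoints in different components.
Every non-tree edge has weight strictly greater than the heaviest edge on the tree path between its endpoints, so the MST is unique.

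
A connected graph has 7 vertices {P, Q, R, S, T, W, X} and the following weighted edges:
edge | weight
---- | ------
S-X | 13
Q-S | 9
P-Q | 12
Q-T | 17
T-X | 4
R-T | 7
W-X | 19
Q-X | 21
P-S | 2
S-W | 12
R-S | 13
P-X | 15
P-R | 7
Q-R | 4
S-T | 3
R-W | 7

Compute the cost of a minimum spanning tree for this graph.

Prim's algorithm from T:
Step 1: cheapest edge leaving the tree is S-T (3); add S.
Step 2: cheapest edge leaving the tree is P-S (2); add P.
Step 3: cheapest edge leaving the tree is T-X (4); add X.
Step 4: cheapest edge leaving the tree is P-R (7); add R.
Step 5: cheapest edge leaving the tree is Q-R (4); add Q.
Step 6: cheapest edge leaving the tree is R-W (7); add W.
MST edges: S-T, P-S, T-X, P-R, Q-R, R-W; total weight 3+2+4+7+4+7 = 27.

27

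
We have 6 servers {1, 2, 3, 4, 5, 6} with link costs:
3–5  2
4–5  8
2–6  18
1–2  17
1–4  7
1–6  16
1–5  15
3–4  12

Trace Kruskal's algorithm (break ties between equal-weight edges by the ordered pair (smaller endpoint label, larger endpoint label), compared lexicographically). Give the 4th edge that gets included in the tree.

1-6

Kruskal's algorithm — process edges by increasing weight (ties by edge label):
3–5 (2): add — endpoints in different components.
1–4 (7): add — endpoints in different components.
4–5 (8): add — endpoints in different components.
3–4 (12): skip — 3 and 4 already connected.
1–5 (15): skip — 1 and 5 already connected.
1–6 (16): add — endpoints in different components.
1–2 (17): add — endpoints in different components.
The 4th edge added is 1–6.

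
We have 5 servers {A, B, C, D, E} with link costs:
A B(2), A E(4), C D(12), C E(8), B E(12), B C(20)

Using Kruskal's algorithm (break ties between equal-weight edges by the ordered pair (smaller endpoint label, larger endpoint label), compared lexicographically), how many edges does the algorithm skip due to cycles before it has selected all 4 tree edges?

1

Kruskal: consider edges lightest-first.
A B (2): add. Components now {A,B} {C} {D} {E}
A E (4): add. Components now {A,B,E} {C} {D}
C E (8): add. Components now {A,B,C,E} {D}
B E (12): skip — B and E already connected.
C D (12): add. Components now {A,B,C,D,E}
Edges rejected before the tree was complete: 1.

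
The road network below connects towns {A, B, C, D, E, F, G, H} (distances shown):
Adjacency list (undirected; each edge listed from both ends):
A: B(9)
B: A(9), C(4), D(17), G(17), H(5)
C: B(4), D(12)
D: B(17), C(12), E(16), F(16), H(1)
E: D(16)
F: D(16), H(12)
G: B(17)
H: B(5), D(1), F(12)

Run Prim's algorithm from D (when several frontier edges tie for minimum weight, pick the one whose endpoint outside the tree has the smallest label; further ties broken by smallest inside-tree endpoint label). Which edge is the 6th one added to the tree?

D-E

Prim's algorithm from D:
Step 1: cheapest edge leaving the tree is D—H (1); add H.
Step 2: cheapest edge leaving the tree is B—H (5); add B.
Step 3: cheapest edge leaving the tree is B—C (4); add C.
Step 4: cheapest edge leaving the tree is A—B (9); add A.
Step 5: cheapest edge leaving the tree is F—H (12); add F.
Step 6: cheapest edge leaving the tree is D—E (16); add E.
Step 7: cheapest edge leaving the tree is B—G (17); add G.
The 6th edge added is D—E.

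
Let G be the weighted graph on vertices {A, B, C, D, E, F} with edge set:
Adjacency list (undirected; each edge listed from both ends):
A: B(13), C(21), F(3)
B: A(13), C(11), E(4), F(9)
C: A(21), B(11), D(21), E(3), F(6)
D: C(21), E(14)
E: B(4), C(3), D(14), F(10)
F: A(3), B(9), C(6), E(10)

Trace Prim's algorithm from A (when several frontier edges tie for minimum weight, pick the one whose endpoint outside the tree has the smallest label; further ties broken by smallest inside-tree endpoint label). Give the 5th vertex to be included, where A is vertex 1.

B

Prim's algorithm from A:
Step 1: frontier [A-F 3, A-B 13, A-C 21] → take A-F (3); add F.
Step 2: frontier [A-B 13, A-C 21, C-F 6, B-F 9, E-F 10] → take C-F (6); add C.
Step 3: frontier [A-B 13, C-E 3, B-C 11, C-D 21, B-F 9, E-F 10] → take C-E (3); add E.
Step 4: frontier [A-B 13, B-C 11, C-D 21, B-E 4, D-E 14, B-F 9] → take B-E (4); add B.
Step 5: frontier [C-D 21, D-E 14] → take D-E (14); add D.
Vertex order: A, F, C, E, B, D. The 5th vertex is B.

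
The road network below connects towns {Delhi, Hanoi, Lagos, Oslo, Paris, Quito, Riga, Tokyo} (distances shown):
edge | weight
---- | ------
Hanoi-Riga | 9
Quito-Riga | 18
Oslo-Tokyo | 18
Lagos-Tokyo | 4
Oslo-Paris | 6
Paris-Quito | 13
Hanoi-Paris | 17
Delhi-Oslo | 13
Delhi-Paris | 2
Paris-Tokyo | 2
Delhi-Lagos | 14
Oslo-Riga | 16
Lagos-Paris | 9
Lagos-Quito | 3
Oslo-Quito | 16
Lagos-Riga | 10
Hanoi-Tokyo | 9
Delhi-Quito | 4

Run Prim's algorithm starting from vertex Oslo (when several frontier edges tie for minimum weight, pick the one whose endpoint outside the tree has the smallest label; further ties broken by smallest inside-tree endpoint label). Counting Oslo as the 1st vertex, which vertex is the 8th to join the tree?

Prim's algorithm from Oslo:
Step 1: cheapest edge leaving the tree is Oslo-Paris (6); add Paris.
Step 2: cheapest edge leaving the tree is Delhi-Paris (2); add Delhi.
Step 3: cheapest edge leaving the tree is Paris-Tokyo (2); add Tokyo.
Step 4: cheapest edge leaving the tree is Lagos-Tokyo (4); add Lagos.
Step 5: cheapest edge leaving the tree is Lagos-Quito (3); add Quito.
Step 6: cheapest edge leaving the tree is Hanoi-Tokyo (9); add Hanoi.
Step 7: cheapest edge leaving the tree is Hanoi-Riga (9); add Riga.
Vertex order: Oslo, Paris, Delhi, Tokyo, Lagos, Quito, Hanoi, Riga. The 8th vertex is Riga.

Riga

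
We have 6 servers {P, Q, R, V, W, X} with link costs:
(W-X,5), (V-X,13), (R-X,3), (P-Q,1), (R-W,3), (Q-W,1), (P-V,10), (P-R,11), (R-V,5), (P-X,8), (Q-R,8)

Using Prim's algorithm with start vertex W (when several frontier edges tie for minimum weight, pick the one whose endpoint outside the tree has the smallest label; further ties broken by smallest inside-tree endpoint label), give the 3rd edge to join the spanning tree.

R-W

Prim, starting at W.
Step 1: cheapest edge leaving the tree is Q-W (1); add Q.
Step 2: cheapest edge leaving the tree is P-Q (1); add P.
Step 3: cheapest edge leaving the tree is R-W (3); add R.
Step 4: cheapest edge leaving the tree is R-X (3); add X.
Step 5: cheapest edge leaving the tree is R-V (5); add V.
The 3rd edge added is R-W.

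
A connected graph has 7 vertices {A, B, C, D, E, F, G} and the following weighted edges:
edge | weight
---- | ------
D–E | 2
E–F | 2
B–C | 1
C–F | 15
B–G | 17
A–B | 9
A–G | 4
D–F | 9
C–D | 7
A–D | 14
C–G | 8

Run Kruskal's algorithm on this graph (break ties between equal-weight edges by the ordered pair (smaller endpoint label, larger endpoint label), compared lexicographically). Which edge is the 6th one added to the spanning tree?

C-G

Sort edges by weight, then run Kruskal:
B–C (1): add. Components now {A} {B,C} {D} {E} {F} {G}
D–E (2): add. Components now {A} {B,C} {D,E} {F} {G}
E–F (2): add. Components now {A} {B,C} {D,E,F} {G}
A–G (4): add. Components now {A,G} {B,C} {D,E,F}
C–D (7): add. Components now {A,G} {B,C,D,E,F}
C–G (8): add. Components now {A,B,C,D,E,F,G}
The 6th edge added is C–G.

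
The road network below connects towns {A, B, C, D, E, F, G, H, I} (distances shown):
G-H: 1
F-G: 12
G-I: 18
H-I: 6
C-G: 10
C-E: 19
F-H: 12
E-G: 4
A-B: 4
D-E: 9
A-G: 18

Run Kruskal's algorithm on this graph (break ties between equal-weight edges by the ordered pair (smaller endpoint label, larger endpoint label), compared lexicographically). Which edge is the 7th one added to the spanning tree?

Kruskal's algorithm — process edges by increasing weight (ties by edge label):
G-H (1): add — endpoints in different components.
A-B (4): add — endpoints in different components.
E-G (4): add — endpoints in different components.
H-I (6): add — endpoints in different components.
D-E (9): add — endpoints in different components.
C-G (10): add — endpoints in different components.
F-G (12): add — endpoints in different components.
F-H (12): skip — F and H already connected.
A-G (18): add — endpoints in different components.
The 7th edge added is F-G.

F-G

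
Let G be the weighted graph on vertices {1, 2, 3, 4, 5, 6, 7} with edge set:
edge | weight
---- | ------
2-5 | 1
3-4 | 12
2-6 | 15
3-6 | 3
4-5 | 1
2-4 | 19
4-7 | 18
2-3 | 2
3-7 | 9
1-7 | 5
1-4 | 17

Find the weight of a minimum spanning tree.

Kruskal's algorithm — process edges by increasing weight (ties by edge label):
2-5 (1): add. Components now {1} {2,5} {3} {4} {6} {7}
4-5 (1): add. Components now {1} {2,4,5} {3} {6} {7}
2-3 (2): add. Components now {1} {2,3,4,5} {6} {7}
3-6 (3): add. Components now {1} {2,3,4,5,6} {7}
1-7 (5): add. Components now {1,7} {2,3,4,5,6}
3-7 (9): add. Components now {1,2,3,4,5,6,7}
MST edges: 2-5, 4-5, 2-3, 3-6, 1-7, 3-7; total weight 1+1+2+3+5+9 = 21.

21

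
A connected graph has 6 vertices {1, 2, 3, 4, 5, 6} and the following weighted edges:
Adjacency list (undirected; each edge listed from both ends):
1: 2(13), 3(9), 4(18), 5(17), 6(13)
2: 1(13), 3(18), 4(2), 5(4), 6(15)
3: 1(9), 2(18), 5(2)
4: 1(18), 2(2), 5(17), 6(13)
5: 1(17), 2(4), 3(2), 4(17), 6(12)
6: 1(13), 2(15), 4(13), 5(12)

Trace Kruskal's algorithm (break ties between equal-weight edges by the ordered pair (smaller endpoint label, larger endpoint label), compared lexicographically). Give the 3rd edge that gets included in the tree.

Kruskal: consider edges lightest-first.
2—4 (2): add — endpoints in different components.
3—5 (2): add — endpoints in different components.
2—5 (4): add — endpoints in different components.
1—3 (9): add — endpoints in different components.
5—6 (12): add — endpoints in different components.
The 3rd edge added is 2—5.

2-5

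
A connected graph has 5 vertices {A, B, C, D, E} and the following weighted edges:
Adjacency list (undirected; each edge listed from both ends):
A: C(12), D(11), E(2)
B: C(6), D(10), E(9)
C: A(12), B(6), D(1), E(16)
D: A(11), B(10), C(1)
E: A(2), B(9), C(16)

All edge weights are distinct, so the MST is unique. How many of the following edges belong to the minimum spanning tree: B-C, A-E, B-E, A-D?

Kruskal's algorithm — process edges by increasing weight (ties by edge label):
C-D (1): add. Components now {A} {B} {C,D} {E}
A-E (2): add. Components now {A,E} {B} {C,D}
B-C (6): add. Components now {A,E} {B,C,D}
B-E (9): add. Components now {A,B,C,D,E}
MST edge set: {C-D, A-E, B-C, B-E}.
Of the listed edges, {B-C, A-E, B-E} are in the MST → 3.

3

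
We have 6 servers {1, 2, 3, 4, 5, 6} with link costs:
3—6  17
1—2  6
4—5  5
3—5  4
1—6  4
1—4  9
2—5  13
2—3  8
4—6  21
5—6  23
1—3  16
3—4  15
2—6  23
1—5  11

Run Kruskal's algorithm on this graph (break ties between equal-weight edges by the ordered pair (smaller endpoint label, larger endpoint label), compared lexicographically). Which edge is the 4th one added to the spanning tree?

1-2

Kruskal: consider edges lightest-first.
1—6 (4): add — endpoints in different components.
3—5 (4): add — endpoints in different components.
4—5 (5): add — endpoints in different components.
1—2 (6): add — endpoints in different components.
2—3 (8): add — endpoints in different components.
The 4th edge added is 1—2.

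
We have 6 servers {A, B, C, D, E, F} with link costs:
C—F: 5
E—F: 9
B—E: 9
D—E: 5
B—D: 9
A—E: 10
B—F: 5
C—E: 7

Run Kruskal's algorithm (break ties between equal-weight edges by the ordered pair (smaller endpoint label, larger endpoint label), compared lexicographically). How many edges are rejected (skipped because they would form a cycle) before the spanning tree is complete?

3

Kruskal's algorithm — process edges by increasing weight (ties by edge label):
B—F (5): add. Components now {A} {B,F} {C} {D} {E}
C—F (5): add. Components now {A} {B,C,F} {D} {E}
D—E (5): add. Components now {A} {B,C,F} {D,E}
C—E (7): add. Components now {A} {B,C,D,E,F}
B—D (9): skip — B and D already connected.
B—E (9): skip — B and E already connected.
E—F (9): skip — E and F already connected.
A—E (10): add. Components now {A,B,C,D,E,F}
Edges rejected before the tree was complete: 3.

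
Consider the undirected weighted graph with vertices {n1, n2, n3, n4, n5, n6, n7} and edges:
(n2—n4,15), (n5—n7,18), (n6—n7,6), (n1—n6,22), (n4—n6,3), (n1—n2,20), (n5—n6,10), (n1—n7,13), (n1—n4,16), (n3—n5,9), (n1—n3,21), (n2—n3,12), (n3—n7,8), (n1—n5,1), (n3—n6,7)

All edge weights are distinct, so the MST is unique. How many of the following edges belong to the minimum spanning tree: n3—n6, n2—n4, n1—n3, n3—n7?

Sort edges by weight, then run Kruskal:
n1—n5 (1): add. Components now {n6} {n7} {n4} {n1,n5} {n2} {n3}
n4—n6 (3): add. Components now {n4,n6} {n7} {n1,n5} {n2} {n3}
n6—n7 (6): add. Components now {n4,n6,n7} {n1,n5} {n2} {n3}
n3—n6 (7): add. Components now {n3,n4,n6,n7} {n1,n5} {n2}
n3—n7 (8): skip — n7 and n3 already connected.
n3—n5 (9): add. Components now {n1,n3,n4,n5,n6,n7} {n2}
n5—n6 (10): skip — n6 and n5 already connected.
n2—n3 (12): add. Components now {n1,n2,n3,n4,n5,n6,n7}
MST edge set: {n1—n5, n4—n6, n6—n7, n3—n6, n3—n5, n2—n3}.
Of the listed edges, {n3—n6} are in the MST → 1.

1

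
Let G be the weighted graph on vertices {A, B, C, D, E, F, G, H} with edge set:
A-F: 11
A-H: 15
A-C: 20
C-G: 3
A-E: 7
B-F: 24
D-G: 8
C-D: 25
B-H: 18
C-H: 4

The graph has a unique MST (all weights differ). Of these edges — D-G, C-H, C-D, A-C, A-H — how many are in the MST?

Kruskal: consider edges lightest-first.
C-G (3): add — endpoints in different components.
C-H (4): add — endpoints in different components.
A-E (7): add — endpoints in different components.
D-G (8): add — endpoints in different components.
A-F (11): add — endpoints in different components.
A-H (15): add — endpoints in different components.
B-H (18): add — endpoints in different components.
MST edge set: {C-G, C-H, A-E, D-G, A-F, A-H, B-H}.
Of the listed edges, {D-G, C-H, A-H} are in the MST → 3.

3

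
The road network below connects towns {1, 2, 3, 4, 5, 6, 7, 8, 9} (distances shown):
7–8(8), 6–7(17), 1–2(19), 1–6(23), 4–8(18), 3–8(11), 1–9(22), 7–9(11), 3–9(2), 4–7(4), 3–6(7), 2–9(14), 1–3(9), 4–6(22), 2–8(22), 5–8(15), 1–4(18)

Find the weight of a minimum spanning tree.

70

Kruskal: consider edges lightest-first.
3–9 (2): add — endpoints in different components.
4–7 (4): add — endpoints in different components.
3–6 (7): add — endpoints in different components.
7–8 (8): add — endpoints in different components.
1–3 (9): add — endpoints in different components.
3–8 (11): add — endpoints in different components.
7–9 (11): skip — 7 and 9 already connected.
2–9 (14): add — endpoints in different components.
5–8 (15): add — endpoints in different components.
MST edges: 3–9, 4–7, 3–6, 7–8, 1–3, 3–8, 2–9, 5–8; total weight 2+4+7+8+9+11+14+15 = 70.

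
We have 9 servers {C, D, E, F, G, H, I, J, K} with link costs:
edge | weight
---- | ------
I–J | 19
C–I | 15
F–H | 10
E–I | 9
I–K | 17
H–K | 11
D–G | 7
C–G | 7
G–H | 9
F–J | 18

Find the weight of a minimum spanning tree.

86

Kruskal: consider edges lightest-first.
C–G (7): add — endpoints in different components.
D–G (7): add — endpoints in different components.
E–I (9): add — endpoints in different components.
G–H (9): add — endpoints in different components.
F–H (10): add — endpoints in different components.
H–K (11): add — endpoints in different components.
C–I (15): add — endpoints in different components.
I–K (17): skip — I and K already connected.
F–J (18): add — endpoints in different components.
MST edges: C–G, D–G, E–I, G–H, F–H, H–K, C–I, F–J; total weight 7+7+9+9+10+11+15+18 = 86.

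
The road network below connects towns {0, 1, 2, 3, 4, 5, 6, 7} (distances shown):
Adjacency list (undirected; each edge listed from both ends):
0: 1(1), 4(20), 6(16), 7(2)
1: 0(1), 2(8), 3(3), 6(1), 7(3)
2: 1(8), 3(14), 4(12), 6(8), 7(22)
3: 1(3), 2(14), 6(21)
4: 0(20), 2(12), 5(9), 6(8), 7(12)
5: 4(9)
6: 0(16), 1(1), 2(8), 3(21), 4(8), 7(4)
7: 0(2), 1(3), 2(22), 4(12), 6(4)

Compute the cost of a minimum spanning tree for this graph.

32

Kruskal: consider edges lightest-first.
0-1 (1): add — endpoints in different components.
1-6 (1): add — endpoints in different components.
0-7 (2): add — endpoints in different components.
1-3 (3): add — endpoints in different components.
1-7 (3): skip — 1 and 7 already connected.
6-7 (4): skip — 6 and 7 already connected.
1-2 (8): add — endpoints in different components.
2-6 (8): skip — 2 and 6 already connected.
4-6 (8): add — endpoints in different components.
4-5 (9): add — endpoints in different components.
MST edges: 0-1, 1-6, 0-7, 1-3, 1-2, 4-6, 4-5; total weight 1+1+2+3+8+8+9 = 32.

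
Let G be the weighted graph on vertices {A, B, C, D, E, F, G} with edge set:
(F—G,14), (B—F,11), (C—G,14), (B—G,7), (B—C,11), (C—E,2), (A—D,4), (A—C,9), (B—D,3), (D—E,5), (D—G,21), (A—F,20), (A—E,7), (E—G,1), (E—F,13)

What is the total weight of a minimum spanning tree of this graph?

26

Kruskal's algorithm — process edges by increasing weight (ties by edge label):
E—G (1): add. Components now {A} {B} {C} {D} {E,G} {F}
C—E (2): add. Components now {A} {B} {C,E,G} {D} {F}
B—D (3): add. Components now {A} {B,D} {C,E,G} {F}
A—D (4): add. Components now {A,B,D} {C,E,G} {F}
D—E (5): add. Components now {A,B,C,D,E,G} {F}
A—E (7): skip — A and E already connected.
B—G (7): skip — B and G already connected.
A—C (9): skip — A and C already connected.
B—C (11): skip — B and C already connected.
B—F (11): add. Components now {A,B,C,D,E,F,G}
MST edges: E—G, C—E, B—D, A—D, D—E, B—F; total weight 1+2+3+4+5+11 = 26.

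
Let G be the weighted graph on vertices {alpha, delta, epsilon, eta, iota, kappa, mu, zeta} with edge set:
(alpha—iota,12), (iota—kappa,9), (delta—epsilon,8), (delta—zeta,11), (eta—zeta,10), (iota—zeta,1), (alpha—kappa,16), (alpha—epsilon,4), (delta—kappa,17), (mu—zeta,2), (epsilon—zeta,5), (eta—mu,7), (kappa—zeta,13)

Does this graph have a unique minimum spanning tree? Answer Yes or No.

Yes

Sort edges by weight, then run Kruskal:
iota—zeta (1): add — endpoints in different components.
mu—zeta (2): add — endpoints in different components.
alpha—epsilon (4): add — endpoints in different components.
epsilon—zeta (5): add — endpoints in different components.
eta—mu (7): add — endpoints in different components.
delta—epsilon (8): add — endpoints in different components.
iota—kappa (9): add — endpoints in different components.
Every non-tree edge has weight strictly greater than the heaviest edge on the tree path between its endpoints, so the MST is unique.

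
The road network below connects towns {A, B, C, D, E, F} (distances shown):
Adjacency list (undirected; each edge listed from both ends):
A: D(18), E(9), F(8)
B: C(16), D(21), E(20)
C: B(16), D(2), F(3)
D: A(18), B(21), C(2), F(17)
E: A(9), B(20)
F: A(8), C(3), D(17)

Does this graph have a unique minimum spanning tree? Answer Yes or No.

Sort edges by weight, then run Kruskal:
C—D (2): add. Components now {A} {B} {C,D} {E} {F}
C—F (3): add. Components now {A} {B} {C,D,F} {E}
A—F (8): add. Components now {A,C,D,F} {B} {E}
A—E (9): add. Components now {A,C,D,E,F} {B}
B—C (16): add. Components now {A,B,C,D,E,F}
Every non-tree edge has weight strictly greater than the heaviest edge on the tree path between its endpoints, so the MST is unique.

Yes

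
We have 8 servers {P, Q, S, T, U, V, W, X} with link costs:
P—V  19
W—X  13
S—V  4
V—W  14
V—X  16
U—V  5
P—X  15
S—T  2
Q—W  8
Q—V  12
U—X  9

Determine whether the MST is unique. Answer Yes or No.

Yes

Kruskal: consider edges lightest-first.
S—T (2): add — endpoints in different components.
S—V (4): add — endpoints in different components.
U—V (5): add — endpoints in different components.
Q—W (8): add — endpoints in different components.
U—X (9): add — endpoints in different components.
Q—V (12): add — endpoints in different components.
W—X (13): skip — X and W already connected.
V—W (14): skip — V and W already connected.
P—X (15): add — endpoints in different components.
Every non-tree edge has weight strictly greater than the heaviest edge on the tree path between its endpoints, so the MST is unique.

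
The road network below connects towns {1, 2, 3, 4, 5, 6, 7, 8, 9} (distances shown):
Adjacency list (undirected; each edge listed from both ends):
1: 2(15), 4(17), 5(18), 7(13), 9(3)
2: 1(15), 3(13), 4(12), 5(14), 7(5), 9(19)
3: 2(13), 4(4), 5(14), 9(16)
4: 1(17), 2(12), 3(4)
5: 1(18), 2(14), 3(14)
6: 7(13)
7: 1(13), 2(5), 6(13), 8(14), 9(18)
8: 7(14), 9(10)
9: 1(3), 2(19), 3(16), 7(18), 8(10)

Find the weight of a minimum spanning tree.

74

Kruskal: consider edges lightest-first.
1–9 (3): add — endpoints in different components.
3–4 (4): add — endpoints in different components.
2–7 (5): add — endpoints in different components.
8–9 (10): add — endpoints in different components.
2–4 (12): add — endpoints in different components.
1–7 (13): add — endpoints in different components.
2–3 (13): skip — 2 and 3 already connected.
6–7 (13): add — endpoints in different components.
2–5 (14): add — endpoints in different components.
MST edges: 1–9, 3–4, 2–7, 8–9, 2–4, 1–7, 6–7, 2–5; total weight 3+4+5+10+12+13+13+14 = 74.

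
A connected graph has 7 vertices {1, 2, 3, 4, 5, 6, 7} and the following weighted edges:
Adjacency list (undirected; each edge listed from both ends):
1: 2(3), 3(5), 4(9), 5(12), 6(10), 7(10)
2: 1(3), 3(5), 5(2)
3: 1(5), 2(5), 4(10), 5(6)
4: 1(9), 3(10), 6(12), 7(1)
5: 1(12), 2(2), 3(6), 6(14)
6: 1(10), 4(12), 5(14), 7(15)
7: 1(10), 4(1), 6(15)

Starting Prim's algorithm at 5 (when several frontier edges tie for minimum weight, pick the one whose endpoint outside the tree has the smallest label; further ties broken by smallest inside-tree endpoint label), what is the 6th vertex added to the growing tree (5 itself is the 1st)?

7

Grow the tree from 5 using Prim:
Step 1: cheapest edge leaving the tree is 2 5 (2); add 2.
Step 2: cheapest edge leaving the tree is 1 2 (3); add 1.
Step 3: cheapest edge leaving the tree is 1 3 (5); add 3.
Step 4: cheapest edge leaving the tree is 1 4 (9); add 4.
Step 5: cheapest edge leaving the tree is 4 7 (1); add 7.
Step 6: cheapest edge leaving the tree is 1 6 (10); add 6.
Vertex order: 5, 2, 1, 3, 4, 7, 6. The 6th vertex is 7.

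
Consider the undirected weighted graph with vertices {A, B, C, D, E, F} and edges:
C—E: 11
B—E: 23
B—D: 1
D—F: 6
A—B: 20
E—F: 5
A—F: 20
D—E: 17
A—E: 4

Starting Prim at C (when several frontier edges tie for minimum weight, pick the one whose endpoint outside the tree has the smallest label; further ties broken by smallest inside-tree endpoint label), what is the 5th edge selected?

B-D

Grow the tree from C using Prim:
Step 1: cheapest edge leaving the tree is C—E (11); add E.
Step 2: cheapest edge leaving the tree is A—E (4); add A.
Step 3: cheapest edge leaving the tree is E—F (5); add F.
Step 4: cheapest edge leaving the tree is D—F (6); add D.
Step 5: cheapest edge leaving the tree is B—D (1); add B.
The 5th edge added is B—D.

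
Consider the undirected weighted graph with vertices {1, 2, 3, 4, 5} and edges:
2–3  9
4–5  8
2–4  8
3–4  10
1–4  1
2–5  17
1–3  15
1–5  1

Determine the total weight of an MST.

19

Kruskal: consider edges lightest-first.
1–4 (1): add. Components now {1,4} {2} {3} {5}
1–5 (1): add. Components now {1,4,5} {2} {3}
2–4 (8): add. Components now {1,2,4,5} {3}
4–5 (8): skip — 4 and 5 already connected.
2–3 (9): add. Components now {1,2,3,4,5}
MST edges: 1–4, 1–5, 2–4, 2–3; total weight 1+1+8+9 = 19.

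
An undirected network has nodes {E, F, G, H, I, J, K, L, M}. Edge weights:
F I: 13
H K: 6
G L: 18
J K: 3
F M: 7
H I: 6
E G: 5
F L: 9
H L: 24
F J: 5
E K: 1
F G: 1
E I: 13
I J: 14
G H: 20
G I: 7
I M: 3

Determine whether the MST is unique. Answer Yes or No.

Kruskal: consider edges lightest-first.
E K (1): add — endpoints in different components.
F G (1): add — endpoints in different components.
I M (3): add — endpoints in different components.
J K (3): add — endpoints in different components.
E G (5): add — endpoints in different components.
F J (5): skip — F and J already connected.
H I (6): add — endpoints in different components.
H K (6): add — endpoints in different components.
F M (7): skip — F and M already connected.
G I (7): skip — G and I already connected.
F L (9): add — endpoints in different components.
Non-tree edge F J has weight 5, equal to the heaviest edge on its tree cycle — swapping gives another MST of the same weight. Not unique.

No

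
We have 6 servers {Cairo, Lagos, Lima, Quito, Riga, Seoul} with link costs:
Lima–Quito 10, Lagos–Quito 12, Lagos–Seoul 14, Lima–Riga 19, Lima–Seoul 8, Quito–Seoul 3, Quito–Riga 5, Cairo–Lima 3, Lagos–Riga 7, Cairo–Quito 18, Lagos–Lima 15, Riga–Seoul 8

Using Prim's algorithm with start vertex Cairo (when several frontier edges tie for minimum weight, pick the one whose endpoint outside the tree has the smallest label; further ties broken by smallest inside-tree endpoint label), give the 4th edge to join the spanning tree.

Grow the tree from Cairo using Prim:
Step 1: cheapest edge leaving the tree is Cairo–Lima (3); add Lima.
Step 2: cheapest edge leaving the tree is Lima–Seoul (8); add Seoul.
Step 3: cheapest edge leaving the tree is Quito–Seoul (3); add Quito.
Step 4: cheapest edge leaving the tree is Quito–Riga (5); add Riga.
Step 5: cheapest edge leaving the tree is Lagos–Riga (7); add Lagos.
The 4th edge added is Quito–Riga.

Quito-Riga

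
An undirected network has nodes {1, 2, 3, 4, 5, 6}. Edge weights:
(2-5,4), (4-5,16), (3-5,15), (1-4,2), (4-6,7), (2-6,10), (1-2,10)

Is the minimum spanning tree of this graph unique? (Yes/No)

No

Kruskal: consider edges lightest-first.
1-4 (2): add — endpoints in different components.
2-5 (4): add — endpoints in different components.
4-6 (7): add — endpoints in different components.
1-2 (10): add — endpoints in different components.
2-6 (10): skip — 2 and 6 already connected.
3-5 (15): add — endpoints in different components.
Non-tree edge 2-6 has weight 10, equal to the heaviest edge on its tree cycle — swapping gives another MST of the same weight. Not unique.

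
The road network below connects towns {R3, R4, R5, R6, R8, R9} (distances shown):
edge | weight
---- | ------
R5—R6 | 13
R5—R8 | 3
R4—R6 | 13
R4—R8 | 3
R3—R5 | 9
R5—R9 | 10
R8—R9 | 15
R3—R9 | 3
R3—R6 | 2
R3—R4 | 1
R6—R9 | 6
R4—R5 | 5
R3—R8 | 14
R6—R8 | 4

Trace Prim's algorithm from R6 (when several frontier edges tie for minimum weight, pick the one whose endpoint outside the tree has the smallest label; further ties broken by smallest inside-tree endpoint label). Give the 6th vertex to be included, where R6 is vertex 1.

R9

Prim, starting at R6.
Step 1: frontier [R3—R6 2, R6—R8 4, R6—R9 6, R4—R6 13, R5—R6 13] → take R3—R6 (2); add R3.
Step 2: frontier [R3—R4 1, R3—R9 3, R3—R5 9, R3—R8 14, R6—R8 4, R6—R9 6, R4—R6 13, R5—R6 13] → take R3—R4 (1); add R4.
Step 3: frontier [R3—R9 3, R3—R5 9, R3—R8 14, R4—R8 3, R4—R5 5, R6—R8 4, R6—R9 6, R5—R6 13] → take R4—R8 (3); add R8.
Step 4: frontier [R3—R9 3, R3—R5 9, R4—R5 5, R6—R9 6, R5—R6 13, R5—R8 3, R8—R9 15] → take R5—R8 (3); add R5.
Step 5: frontier [R3—R9 3, R5—R9 10, R6—R9 6, R8—R9 15] → take R3—R9 (3); add R9.
Vertex order: R6, R3, R4, R8, R5, R9. The 6th vertex is R9.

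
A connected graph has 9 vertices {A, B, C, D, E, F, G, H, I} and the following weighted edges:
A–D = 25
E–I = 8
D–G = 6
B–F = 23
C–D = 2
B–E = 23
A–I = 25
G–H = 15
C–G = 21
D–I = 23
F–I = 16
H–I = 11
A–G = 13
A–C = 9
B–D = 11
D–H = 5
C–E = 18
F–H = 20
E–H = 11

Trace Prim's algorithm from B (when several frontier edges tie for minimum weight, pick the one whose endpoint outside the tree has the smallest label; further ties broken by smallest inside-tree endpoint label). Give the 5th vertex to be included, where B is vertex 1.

Grow the tree from B using Prim:
Step 1: cheapest edge leaving the tree is B–D (11); add D.
Step 2: cheapest edge leaving the tree is C–D (2); add C.
Step 3: cheapest edge leaving the tree is D–H (5); add H.
Step 4: cheapest edge leaving the tree is D–G (6); add G.
Step 5: cheapest edge leaving the tree is A–C (9); add A.
Step 6: cheapest edge leaving the tree is E–H (11); add E.
Step 7: cheapest edge leaving the tree is E–I (8); add I.
Step 8: cheapest edge leaving the tree is F–I (16); add F.
Vertex order: B, D, C, H, G, A, E, I, F. The 5th vertex is G.

G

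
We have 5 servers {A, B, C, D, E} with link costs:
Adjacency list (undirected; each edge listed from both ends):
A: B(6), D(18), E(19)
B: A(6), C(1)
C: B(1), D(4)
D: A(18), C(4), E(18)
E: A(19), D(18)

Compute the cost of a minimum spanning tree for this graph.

29

Sort edges by weight, then run Kruskal:
B—C (1): add — endpoints in different components.
C—D (4): add — endpoints in different components.
A—B (6): add — endpoints in different components.
A—D (18): skip — A and D already connected.
D—E (18): add — endpoints in different components.
MST edges: B—C, C—D, A—B, D—E; total weight 1+4+6+18 = 29.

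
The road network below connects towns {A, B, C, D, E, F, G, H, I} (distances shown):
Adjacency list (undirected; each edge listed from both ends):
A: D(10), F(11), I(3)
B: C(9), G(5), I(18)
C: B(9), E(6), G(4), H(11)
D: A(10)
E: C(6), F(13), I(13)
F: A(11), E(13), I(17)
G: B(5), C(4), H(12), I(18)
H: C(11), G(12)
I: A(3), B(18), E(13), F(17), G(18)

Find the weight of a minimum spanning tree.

63

Prim, starting at G.
Step 1: frontier [C—G 4, B—G 5, G—H 12, G—I 18] → take C—G (4); add C.
Step 2: frontier [C—E 6, B—C 9, C—H 11, B—G 5, G—H 12, G—I 18] → take B—G (5); add B.
Step 3: frontier [B—I 18, C—E 6, C—H 11, G—H 12, G—I 18] → take C—E (6); add E.
Step 4: frontier [B—I 18, C—H 11, E—F 13, E—I 13, G—H 12, G—I 18] → take C—H (11); add H.
Step 5: frontier [B—I 18, E—F 13, E—I 13, G—I 18] → take E—F (13); add F.
Step 6: frontier [B—I 18, E—I 13, A—F 11, F—I 17, G—I 18] → take A—F (11); add A.
Step 7: frontier [A—I 3, A—D 10, B—I 18, E—I 13, F—I 17, G—I 18] → take A—I (3); add I.
Step 8: frontier [A—D 10] → take A—D (10); add D.
MST edges: C—G, B—G, C—E, C—H, E—F, A—F, A—I, A—D; total weight 4+5+6+11+13+11+3+10 = 63.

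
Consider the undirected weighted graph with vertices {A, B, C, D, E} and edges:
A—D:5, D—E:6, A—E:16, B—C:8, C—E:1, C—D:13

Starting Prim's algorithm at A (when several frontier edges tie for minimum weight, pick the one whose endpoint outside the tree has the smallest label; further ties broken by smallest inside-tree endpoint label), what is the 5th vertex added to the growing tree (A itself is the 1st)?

B

Prim's algorithm from A:
Step 1: cheapest edge leaving the tree is A—D (5); add D.
Step 2: cheapest edge leaving the tree is D—E (6); add E.
Step 3: cheapest edge leaving the tree is C—E (1); add C.
Step 4: cheapest edge leaving the tree is B—C (8); add B.
Vertex order: A, D, E, C, B. The 5th vertex is B.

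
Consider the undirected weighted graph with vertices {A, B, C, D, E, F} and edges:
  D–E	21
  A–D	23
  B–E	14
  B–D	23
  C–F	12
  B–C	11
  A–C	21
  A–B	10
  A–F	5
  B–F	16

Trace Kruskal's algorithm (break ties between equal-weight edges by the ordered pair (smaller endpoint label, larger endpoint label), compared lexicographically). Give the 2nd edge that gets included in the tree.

A-B

Kruskal's algorithm — process edges by increasing weight (ties by edge label):
A–F (5): add — endpoints in different components.
A–B (10): add — endpoints in different components.
B–C (11): add — endpoints in different components.
C–F (12): skip — C and F already connected.
B–E (14): add — endpoints in different components.
B–F (16): skip — B and F already connected.
A–C (21): skip — A and C already connected.
D–E (21): add — endpoints in different components.
The 2nd edge added is A–B.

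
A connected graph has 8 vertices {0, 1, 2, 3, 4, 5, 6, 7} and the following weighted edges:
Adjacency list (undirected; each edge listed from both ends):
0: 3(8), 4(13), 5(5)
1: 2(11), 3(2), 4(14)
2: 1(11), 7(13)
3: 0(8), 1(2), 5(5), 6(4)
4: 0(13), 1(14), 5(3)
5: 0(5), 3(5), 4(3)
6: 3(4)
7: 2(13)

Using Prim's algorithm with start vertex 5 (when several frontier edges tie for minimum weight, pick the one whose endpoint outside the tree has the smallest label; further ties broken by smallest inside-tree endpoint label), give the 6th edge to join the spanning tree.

Prim, starting at 5.
Step 1: cheapest edge leaving the tree is 4 5 (3); add 4.
Step 2: cheapest edge leaving the tree is 0 5 (5); add 0.
Step 3: cheapest edge leaving the tree is 3 5 (5); add 3.
Step 4: cheapest edge leaving the tree is 1 3 (2); add 1.
Step 5: cheapest edge leaving the tree is 3 6 (4); add 6.
Step 6: cheapest edge leaving the tree is 1 2 (11); add 2.
Step 7: cheapest edge leaving the tree is 2 7 (13); add 7.
The 6th edge added is 1 2.

1-2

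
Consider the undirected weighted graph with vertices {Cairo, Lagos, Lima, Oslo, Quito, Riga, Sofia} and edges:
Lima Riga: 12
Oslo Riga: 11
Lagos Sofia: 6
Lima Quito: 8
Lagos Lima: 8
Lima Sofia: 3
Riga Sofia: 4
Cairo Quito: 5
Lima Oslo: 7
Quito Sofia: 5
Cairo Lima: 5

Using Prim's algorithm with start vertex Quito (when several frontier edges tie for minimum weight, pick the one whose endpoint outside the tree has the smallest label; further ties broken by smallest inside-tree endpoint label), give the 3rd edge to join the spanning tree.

Lima-Sofia

Prim, starting at Quito.
Step 1: cheapest edge leaving the tree is Cairo Quito (5); add Cairo.
Step 2: cheapest edge leaving the tree is Cairo Lima (5); add Lima.
Step 3: cheapest edge leaving the tree is Lima Sofia (3); add Sofia.
Step 4: cheapest edge leaving the tree is Riga Sofia (4); add Riga.
Step 5: cheapest edge leaving the tree is Lagos Sofia (6); add Lagos.
Step 6: cheapest edge leaving the tree is Lima Oslo (7); add Oslo.
The 3rd edge added is Lima Sofia.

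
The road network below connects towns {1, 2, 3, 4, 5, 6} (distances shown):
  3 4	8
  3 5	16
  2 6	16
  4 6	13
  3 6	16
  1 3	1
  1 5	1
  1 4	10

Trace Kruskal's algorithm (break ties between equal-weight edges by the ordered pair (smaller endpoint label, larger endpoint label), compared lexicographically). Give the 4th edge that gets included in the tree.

Sort edges by weight, then run Kruskal:
1 3 (1): add — endpoints in different components.
1 5 (1): add — endpoints in different components.
3 4 (8): add — endpoints in different components.
1 4 (10): skip — 1 and 4 already connected.
4 6 (13): add — endpoints in different components.
2 6 (16): add — endpoints in different components.
The 4th edge added is 4 6.

4-6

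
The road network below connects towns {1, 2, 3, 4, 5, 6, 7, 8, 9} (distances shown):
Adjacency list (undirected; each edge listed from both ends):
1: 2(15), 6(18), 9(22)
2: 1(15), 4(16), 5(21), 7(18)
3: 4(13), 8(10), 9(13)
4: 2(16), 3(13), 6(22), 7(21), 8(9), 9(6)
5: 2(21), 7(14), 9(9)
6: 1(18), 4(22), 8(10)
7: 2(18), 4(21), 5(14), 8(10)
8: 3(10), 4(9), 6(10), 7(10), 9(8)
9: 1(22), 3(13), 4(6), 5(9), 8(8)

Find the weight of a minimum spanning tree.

Prim's algorithm from 1:
Step 1: cheapest edge leaving the tree is 1—2 (15); add 2.
Step 2: cheapest edge leaving the tree is 2—4 (16); add 4.
Step 3: cheapest edge leaving the tree is 4—9 (6); add 9.
Step 4: cheapest edge leaving the tree is 8—9 (8); add 8.
Step 5: cheapest edge leaving the tree is 5—9 (9); add 5.
Step 6: cheapest edge leaving the tree is 3—8 (10); add 3.
Step 7: cheapest edge leaving the tree is 6—8 (10); add 6.
Step 8: cheapest edge leaving the tree is 7—8 (10); add 7.
MST edges: 1—2, 2—4, 4—9, 8—9, 5—9, 3—8, 6—8, 7—8; total weight 15+16+6+8+9+10+10+10 = 84.

84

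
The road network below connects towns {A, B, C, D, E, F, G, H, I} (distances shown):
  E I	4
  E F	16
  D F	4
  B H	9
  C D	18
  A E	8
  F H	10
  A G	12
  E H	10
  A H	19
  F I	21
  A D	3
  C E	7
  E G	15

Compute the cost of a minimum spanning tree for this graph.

57

Sort edges by weight, then run Kruskal:
A D (3): add — endpoints in different components.
D F (4): add — endpoints in different components.
E I (4): add — endpoints in different components.
C E (7): add — endpoints in different components.
A E (8): add — endpoints in different components.
B H (9): add — endpoints in different components.
E H (10): add — endpoints in different components.
F H (10): skip — F and H already connected.
A G (12): add — endpoints in different components.
MST edges: A D, D F, E I, C E, A E, B H, E H, A G; total weight 3+4+4+7+8+9+10+12 = 57.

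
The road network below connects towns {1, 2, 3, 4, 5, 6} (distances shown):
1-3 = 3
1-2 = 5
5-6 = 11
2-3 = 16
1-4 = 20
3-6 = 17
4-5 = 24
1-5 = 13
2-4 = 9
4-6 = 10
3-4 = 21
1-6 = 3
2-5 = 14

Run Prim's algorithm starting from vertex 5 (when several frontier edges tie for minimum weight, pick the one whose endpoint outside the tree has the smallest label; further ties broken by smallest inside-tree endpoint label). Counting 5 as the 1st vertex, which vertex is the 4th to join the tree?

Prim, starting at 5.
Step 1: frontier [5-6 11, 1-5 13, 2-5 14, 4-5 24] → take 5-6 (11); add 6.
Step 2: frontier [1-5 13, 2-5 14, 4-5 24, 1-6 3, 4-6 10, 3-6 17] → take 1-6 (3); add 1.
Step 3: frontier [1-3 3, 1-2 5, 1-4 20, 2-5 14, 4-5 24, 4-6 10, 3-6 17] → take 1-3 (3); add 3.
Step 4: frontier [1-2 5, 1-4 20, 2-3 16, 3-4 21, 2-5 14, 4-5 24, 4-6 10] → take 1-2 (5); add 2.
Step 5: frontier [1-4 20, 2-4 9, 3-4 21, 4-5 24, 4-6 10] → take 2-4 (9); add 4.
Vertex order: 5, 6, 1, 3, 2, 4. The 4th vertex is 3.

3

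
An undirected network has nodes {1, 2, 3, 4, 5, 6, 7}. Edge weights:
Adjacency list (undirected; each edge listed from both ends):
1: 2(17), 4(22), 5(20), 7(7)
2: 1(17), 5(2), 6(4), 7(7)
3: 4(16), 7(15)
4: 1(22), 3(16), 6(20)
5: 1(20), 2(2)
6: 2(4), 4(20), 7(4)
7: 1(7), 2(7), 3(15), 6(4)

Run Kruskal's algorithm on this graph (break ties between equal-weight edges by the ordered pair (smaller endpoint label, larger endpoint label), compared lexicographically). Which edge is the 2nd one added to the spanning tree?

Kruskal's algorithm — process edges by increasing weight (ties by edge label):
2-5 (2): add — endpoints in different components.
2-6 (4): add — endpoints in different components.
6-7 (4): add — endpoints in different components.
1-7 (7): add — endpoints in different components.
2-7 (7): skip — 2 and 7 already connected.
3-7 (15): add — endpoints in different components.
3-4 (16): add — endpoints in different components.
The 2nd edge added is 2-6.

2-6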